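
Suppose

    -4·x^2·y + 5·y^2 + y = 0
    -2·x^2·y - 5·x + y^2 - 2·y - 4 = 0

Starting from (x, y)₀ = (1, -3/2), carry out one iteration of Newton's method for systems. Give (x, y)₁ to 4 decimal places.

At (1, -3/2): F = (15.7500, -0.7500).
Jacobian J = [[-8·x·y, -4·x^2 + 10·y + 1], [-4·x·y - 5, -2·x^2 + 2·y - 2]].
At the point, J = [[12.0000, -18.0000], [1.0000, -7.0000]] (det J = -66.0000).
Solving J·Δ = −F gives Δ = (-1.8750, -0.3750).
Then the next iterate is (x, y)₁ = (-0.8750, -1.8750).

(-0.8750, -1.8750)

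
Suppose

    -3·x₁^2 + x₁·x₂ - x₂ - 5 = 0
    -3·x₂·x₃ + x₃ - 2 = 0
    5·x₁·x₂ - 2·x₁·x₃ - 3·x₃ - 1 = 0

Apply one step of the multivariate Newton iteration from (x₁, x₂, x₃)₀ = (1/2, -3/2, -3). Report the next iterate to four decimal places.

(-0.6658, -1.0074, -0.4424)

At (1/2, -3/2, -3): F = (-5.0000, -18.5000, 7.2500).
Jacobian J = [[-6·x₁ + x₂, x₁ - 1, 0], [0, -3·x₃, -3·x₂ + 1], [5·x₂ - 2·x₃, 5·x₁, -2·x₁ - 3]].
At the point, J = [[-4.5000, -0.5000, 0.0000], [0.0000, 9.0000, 5.5000], [-1.5000, 2.5000, -4.0000]] (det J = 228.0000).
Solving J·Δ = −F gives Δ = (-1.1658, 0.4926, 2.5576).
Then the next iterate is (x₁, x₂, x₃)₁ = (-0.6658, -1.0074, -0.4424).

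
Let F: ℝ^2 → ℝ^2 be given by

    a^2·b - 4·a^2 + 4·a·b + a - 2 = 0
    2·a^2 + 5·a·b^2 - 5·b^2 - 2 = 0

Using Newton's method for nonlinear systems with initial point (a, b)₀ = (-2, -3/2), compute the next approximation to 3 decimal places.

(-1.048, -0.952)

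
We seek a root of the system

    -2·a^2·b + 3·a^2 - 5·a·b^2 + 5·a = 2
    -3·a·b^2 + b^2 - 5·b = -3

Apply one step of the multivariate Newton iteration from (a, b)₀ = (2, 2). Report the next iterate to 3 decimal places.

At (2, 2): F = (-36.000, -27.000).
Jacobian J = [[-4·a·b + 6·a - 5·b^2 + 5, -2·a^2 - 10·a·b], [-3·b^2, -6·a·b + 2·b - 5]].
At the point, J = [[-19.000, -48.000], [-12.000, -25.000]] (det J = -101.000).
Solving J·Δ = −F gives Δ = (-3.921, 0.802).
Then the next iterate is (a, b)₁ = (-1.921, 2.802).

(-1.921, 2.802)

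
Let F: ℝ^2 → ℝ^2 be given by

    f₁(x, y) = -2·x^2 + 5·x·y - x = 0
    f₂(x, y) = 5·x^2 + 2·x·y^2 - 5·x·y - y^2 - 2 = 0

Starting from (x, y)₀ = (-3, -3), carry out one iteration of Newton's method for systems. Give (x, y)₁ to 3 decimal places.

At (-3, -3): F = (30.000, -65.000).
Jacobian J = [[-4·x + 5·y - 1, 5·x], [10·x + 2·y^2 - 5·y, 4·x·y - 5·x - 2·y]].
At the point, J = [[-4.000, -15.000], [3.000, 57.000]] (det J = -183.000).
Solving J·Δ = −F gives Δ = (4.016, 0.929).
Then the next iterate is (x, y)₁ = (1.016, -2.071).

(1.016, -2.071)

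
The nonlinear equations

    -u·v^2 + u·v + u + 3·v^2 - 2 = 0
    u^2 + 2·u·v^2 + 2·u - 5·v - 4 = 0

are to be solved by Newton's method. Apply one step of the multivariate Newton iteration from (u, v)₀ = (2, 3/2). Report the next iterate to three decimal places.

At (2, 3/2): F = (5.250, 5.500).
Jacobian J = [[-v^2 + v + 1, -2·u·v + u + 6·v], [2·u + 2·v^2 + 2, 4·u·v - 5]].
At the point, J = [[0.250, 5.000], [10.500, 7.000]] (det J = -50.750).
Solving J·Δ = −F gives Δ = (0.182, -1.059).
Then the next iterate is (u, v)₁ = (2.182, 0.441).

(2.182, 0.441)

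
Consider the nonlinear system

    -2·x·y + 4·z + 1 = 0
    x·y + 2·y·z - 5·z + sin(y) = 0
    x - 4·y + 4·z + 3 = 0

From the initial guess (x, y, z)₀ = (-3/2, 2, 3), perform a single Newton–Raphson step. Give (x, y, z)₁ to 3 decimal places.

At (-3/2, 2, 3): F = (19.000, -5.09070, 5.500).
Jacobian J = [[-2·y, -2·x, 4], [y, x + 2·z + cos(y), 2·y - 5], [1, -4, 4]].
At the point, J = [[-4.000, 3.000, 4.000], [2.000, 4.08385, -1.000], [1.000, -4.000, 4.000]] (det J = -124.67706).
Solving J·Δ = −F gives Δ = (2.170, -0.378, -2.296).
Then the next iterate is (x, y, z)₁ = (0.670, 1.622, 0.704).

(0.670, 1.622, 0.704)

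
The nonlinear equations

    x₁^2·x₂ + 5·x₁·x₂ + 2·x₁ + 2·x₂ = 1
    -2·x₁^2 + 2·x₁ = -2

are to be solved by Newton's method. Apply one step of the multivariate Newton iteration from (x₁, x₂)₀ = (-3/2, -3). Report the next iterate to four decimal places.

At (-3/2, -3): F = (5.7500, -5.5000).
Jacobian J = [[2·x₁·x₂ + 5·x₂ + 2, x₁^2 + 5·x₁ + 2], [-4·x₁ + 2, 0]].
At the point, J = [[-4.0000, -3.2500], [8.0000, 0.0000]] (det J = 26.0000).
Solving J·Δ = −F gives Δ = (0.6875, 0.9231).
Then the next iterate is (x₁, x₂)₁ = (-0.8125, -2.0769).

(-0.8125, -2.0769)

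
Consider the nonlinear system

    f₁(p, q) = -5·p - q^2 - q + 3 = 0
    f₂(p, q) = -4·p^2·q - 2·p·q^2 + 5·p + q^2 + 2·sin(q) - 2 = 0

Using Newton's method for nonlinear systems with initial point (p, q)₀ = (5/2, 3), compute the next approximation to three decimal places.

At (5/2, 3): F = (-21.500, -100.21776).
Jacobian J = [[-5, -2·q - 1], [-8·p·q - 2·q^2 + 5, -4·p^2 - 4·p·q + 2·q + 2·cos(q)]].
At the point, J = [[-5.000, -7.000], [-73.000, -50.97998]] (det J = -256.10008).
Solving J·Δ = −F gives Δ = (1.541, -4.172).
Then the next iterate is (p, q)₁ = (4.041, -1.172).

(4.041, -1.172)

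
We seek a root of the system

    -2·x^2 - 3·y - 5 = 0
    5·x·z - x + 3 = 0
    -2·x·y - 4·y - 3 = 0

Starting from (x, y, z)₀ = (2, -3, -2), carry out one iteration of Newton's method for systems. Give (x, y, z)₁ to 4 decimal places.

(0.8415, -1.2439, -1.3744)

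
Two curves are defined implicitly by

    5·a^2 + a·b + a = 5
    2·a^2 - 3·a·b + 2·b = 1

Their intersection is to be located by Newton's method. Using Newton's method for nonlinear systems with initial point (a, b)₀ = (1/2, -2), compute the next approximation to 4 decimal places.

(-0.1875, 12.0000)

At (1/2, -2): F = (-4.2500, -1.5000).
Jacobian J = [[10·a + b + 1, a], [4·a - 3·b, -3·a + 2]].
At the point, J = [[4.0000, 0.5000], [8.0000, 0.5000]] (det J = -2.0000).
Solving J·Δ = −F gives Δ = (-0.6875, 14.0000).
Then the next iterate is (a, b)₁ = (-0.1875, 12.0000).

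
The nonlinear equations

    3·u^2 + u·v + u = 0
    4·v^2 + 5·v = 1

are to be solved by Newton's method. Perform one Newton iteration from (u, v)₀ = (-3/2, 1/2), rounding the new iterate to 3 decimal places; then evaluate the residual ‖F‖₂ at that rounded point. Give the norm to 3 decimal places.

At (-3/2, 1/2): F = (4.500, 2.500).
Jacobian J = [[6·u + v + 1, u], [0, 8·v + 5]].
At the point, J = [[-7.500, -1.500], [0.000, 9.000]] (det J = -67.500).
Solving J·Δ = −F gives Δ = (0.656, -0.278).
Then the next iterate is (u, v)₁ = (-0.844, 0.222).
Re-evaluating at (-0.844, 0.222): F = (1.10564, 0.30714), so ‖F‖₂ = 1.148.

1.148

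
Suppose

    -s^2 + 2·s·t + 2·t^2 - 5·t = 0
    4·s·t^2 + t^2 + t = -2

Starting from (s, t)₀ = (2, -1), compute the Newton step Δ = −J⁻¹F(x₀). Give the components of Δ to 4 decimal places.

(-0.5492, 0.4590)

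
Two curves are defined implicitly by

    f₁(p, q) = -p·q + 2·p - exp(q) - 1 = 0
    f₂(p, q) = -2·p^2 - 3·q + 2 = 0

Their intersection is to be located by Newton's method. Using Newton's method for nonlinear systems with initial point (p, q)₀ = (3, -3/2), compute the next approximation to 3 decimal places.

(1.680, -0.055)

At (3, -3/2): F = (9.27687, -11.500).
Jacobian J = [[-q + 2, -p - exp(q)], [-4·p, -3]].
At the point, J = [[3.500, -3.22313], [-12.000, -3.000]] (det J = -49.17756).
Solving J·Δ = −F gives Δ = (-1.320, 1.445).
Then the next iterate is (p, q)₁ = (1.680, -0.055).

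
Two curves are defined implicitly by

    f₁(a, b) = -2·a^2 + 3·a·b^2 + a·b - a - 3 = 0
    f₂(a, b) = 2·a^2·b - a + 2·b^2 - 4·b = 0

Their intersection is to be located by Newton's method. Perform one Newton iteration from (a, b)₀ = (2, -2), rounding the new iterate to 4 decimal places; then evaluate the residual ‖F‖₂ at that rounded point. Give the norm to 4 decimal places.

1.1679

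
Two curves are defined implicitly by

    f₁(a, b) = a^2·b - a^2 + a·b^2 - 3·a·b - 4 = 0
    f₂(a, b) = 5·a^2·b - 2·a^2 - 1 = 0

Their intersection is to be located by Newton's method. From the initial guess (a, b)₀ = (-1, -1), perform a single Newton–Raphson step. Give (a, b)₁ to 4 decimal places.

(-1.0455, 0.7273)

At (-1, -1): F = (-10.0000, -8.0000).
Jacobian J = [[2·a·b - 2·a + b^2 - 3·b, a^2 + 2·a·b - 3·a], [10·a·b - 4·a, 5·a^2]].
At the point, J = [[8.0000, 6.0000], [14.0000, 5.0000]] (det J = -44.0000).
Solving J·Δ = −F gives Δ = (-0.0455, 1.7273).
Then the next iterate is (a, b)₁ = (-1.0455, 0.7273).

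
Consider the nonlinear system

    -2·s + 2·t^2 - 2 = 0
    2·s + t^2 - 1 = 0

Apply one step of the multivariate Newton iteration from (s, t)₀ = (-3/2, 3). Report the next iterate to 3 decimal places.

(0.000, 1.667)

At (-3/2, 3): F = (19.000, 5.000).
Jacobian J = [[-2, 4·t], [2, 2·t]].
At the point, J = [[-2.000, 12.000], [2.000, 6.000]] (det J = -36.000).
Solving J·Δ = −F gives Δ = (1.500, -1.333).
Then the next iterate is (s, t)₁ = (0.000, 1.667).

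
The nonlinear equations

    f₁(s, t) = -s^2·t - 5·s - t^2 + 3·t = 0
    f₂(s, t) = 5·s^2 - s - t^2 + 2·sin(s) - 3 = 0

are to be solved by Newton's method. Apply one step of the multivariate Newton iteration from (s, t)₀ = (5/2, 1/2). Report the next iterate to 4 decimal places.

(1.2551, -0.6855)

At (5/2, 1/2): F = (-14.3750, 26.696944).
Jacobian J = [[-2·s·t - 5, -s^2 - 2·t + 3], [10·s + 2·cos(s) - 1, -2·t]].
At the point, J = [[-7.5000, -4.2500], [22.397713, -1.0000]] (det J = 102.690279).
Solving J·Δ = −F gives Δ = (-1.2449, -1.1855).
Then the next iterate is (s, t)₁ = (1.2551, -0.6855).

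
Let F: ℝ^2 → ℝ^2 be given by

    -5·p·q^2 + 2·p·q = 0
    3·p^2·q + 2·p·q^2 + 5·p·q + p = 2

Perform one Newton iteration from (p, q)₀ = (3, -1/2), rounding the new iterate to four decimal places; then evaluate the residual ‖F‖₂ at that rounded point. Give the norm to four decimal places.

6.0681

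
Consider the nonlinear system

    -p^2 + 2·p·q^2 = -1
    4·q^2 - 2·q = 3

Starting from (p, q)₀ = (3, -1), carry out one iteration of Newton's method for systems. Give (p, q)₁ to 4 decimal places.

(1.6000, -0.7000)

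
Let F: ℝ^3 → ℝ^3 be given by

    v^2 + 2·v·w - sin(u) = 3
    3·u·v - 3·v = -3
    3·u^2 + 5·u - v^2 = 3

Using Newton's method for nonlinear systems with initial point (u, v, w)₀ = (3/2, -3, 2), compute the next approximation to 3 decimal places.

(1.335, -2.990, 0.832)

At (3/2, -3, 2): F = (-6.99749, -1.500, 2.250).
Jacobian J = [[-cos(u), 2·v + 2·w, 2·v], [3·v, 3·u - 3, 0], [6·u + 5, -2·v, 0]].
At the point, J = [[-0.07074, -2.000, -6.000], [-9.000, 1.500, 0.000], [14.000, 6.000, 0.000]] (det J = 450.000).
Solving J·Δ = −F gives Δ = (-0.165, 0.010, -1.168).
Then the next iterate is (u, v, w)₁ = (1.335, -2.990, 0.832).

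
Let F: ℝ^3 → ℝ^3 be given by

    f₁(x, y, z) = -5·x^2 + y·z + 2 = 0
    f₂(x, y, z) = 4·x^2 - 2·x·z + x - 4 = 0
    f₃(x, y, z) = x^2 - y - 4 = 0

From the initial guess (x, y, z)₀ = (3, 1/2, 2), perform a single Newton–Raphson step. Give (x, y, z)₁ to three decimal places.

At (3, 1/2, 2): F = (-42.000, 23.000, 4.500).
Jacobian J = [[-10·x, z, y], [8·x - 2·z + 1, 0, -2·x], [2·x, -1, 0]].
At the point, J = [[-30.000, 2.000, 0.500], [21.000, 0.000, -6.000], [6.000, -1.000, 0.000]] (det J = 97.500).
Solving J·Δ = −F gives Δ = (-1.913, -6.977, -2.862).
Then the next iterate is (x, y, z)₁ = (1.087, -6.477, -0.862).

(1.087, -6.477, -0.862)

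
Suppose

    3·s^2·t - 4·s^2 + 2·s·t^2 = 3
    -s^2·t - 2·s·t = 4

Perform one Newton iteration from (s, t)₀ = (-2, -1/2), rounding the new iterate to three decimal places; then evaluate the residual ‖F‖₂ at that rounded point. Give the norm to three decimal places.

169.701

At (-2, -1/2): F = (-26.000, -4.000).
Jacobian J = [[6·s·t - 8·s + 2·t^2, 3·s^2 + 4·s·t], [-2·s·t - 2·t, -s^2 - 2·s]].
At the point, J = [[22.500, 16.000], [-1.000, 0.000]] (det J = 16.000).
Solving J·Δ = −F gives Δ = (-4.000, 7.250).
Then the next iterate is (s, t)₁ = (-6.000, 6.750).
Re-evaluating at (-6.000, 6.750): F = (35.250, -166.000), so ‖F‖₂ = 169.701.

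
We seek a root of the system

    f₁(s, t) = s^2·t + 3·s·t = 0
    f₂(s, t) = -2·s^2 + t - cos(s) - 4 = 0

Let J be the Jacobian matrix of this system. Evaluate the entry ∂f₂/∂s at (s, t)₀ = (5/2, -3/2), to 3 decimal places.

∂f₂/∂s = -4·s + sin(s).
At (5/2, -3/2) this is -9.402.

-9.402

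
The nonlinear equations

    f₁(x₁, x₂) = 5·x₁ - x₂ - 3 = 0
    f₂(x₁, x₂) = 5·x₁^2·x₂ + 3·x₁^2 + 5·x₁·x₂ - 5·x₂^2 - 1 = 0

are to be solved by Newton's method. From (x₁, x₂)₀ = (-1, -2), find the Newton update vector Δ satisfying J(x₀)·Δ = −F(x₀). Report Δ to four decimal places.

(1.3269, 0.6346)

At (-1, -2): F = (-6.0000, -18.0000).
Jacobian J = [[5, -1], [10·x₁·x₂ + 6·x₁ + 5·x₂, 5·x₁^2 + 5·x₁ - 10·x₂]].
At the point, J = [[5.0000, -1.0000], [4.0000, 20.0000]] (det J = 104.0000).
Solving J·Δ = −F gives Δ = (1.3269, 0.6346).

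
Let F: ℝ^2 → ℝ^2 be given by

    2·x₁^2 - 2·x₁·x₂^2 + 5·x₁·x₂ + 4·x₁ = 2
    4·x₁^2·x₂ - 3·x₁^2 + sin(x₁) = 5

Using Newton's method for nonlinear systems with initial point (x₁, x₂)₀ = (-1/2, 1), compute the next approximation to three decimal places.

At (-1/2, 1): F = (-5.000, -5.22943).
Jacobian J = [[4·x₁ - 2·x₂^2 + 5·x₂ + 4, -4·x₁·x₂ + 5·x₁], [8·x₁·x₂ - 6·x₁ + cos(x₁), 4·x₁^2]].
At the point, J = [[5.000, -0.500], [-0.12242, 1.000]] (det J = 4.93879).
Solving J·Δ = −F gives Δ = (1.542, 5.418).
Then the next iterate is (x₁, x₂)₁ = (1.042, 6.418).

(1.042, 6.418)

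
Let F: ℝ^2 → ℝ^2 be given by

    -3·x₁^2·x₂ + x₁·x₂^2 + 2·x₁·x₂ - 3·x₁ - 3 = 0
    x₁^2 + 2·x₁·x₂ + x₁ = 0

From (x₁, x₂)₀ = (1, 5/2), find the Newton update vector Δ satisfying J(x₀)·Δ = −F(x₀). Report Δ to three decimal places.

(-0.714, -0.643)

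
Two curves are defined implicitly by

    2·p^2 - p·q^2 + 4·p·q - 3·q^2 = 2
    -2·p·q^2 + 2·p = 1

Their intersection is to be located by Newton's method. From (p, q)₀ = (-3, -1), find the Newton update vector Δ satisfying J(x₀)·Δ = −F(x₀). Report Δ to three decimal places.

At (-3, -1): F = (28.000, -1.000).
Jacobian J = [[4·p - q^2 + 4·q, -2·p·q + 4·p - 6·q], [-2·q^2 + 2, -4·p·q]].
At the point, J = [[-17.000, -12.000], [0.000, -12.000]] (det J = 204.000).
Solving J·Δ = −F gives Δ = (1.706, -0.083).

(1.706, -0.083)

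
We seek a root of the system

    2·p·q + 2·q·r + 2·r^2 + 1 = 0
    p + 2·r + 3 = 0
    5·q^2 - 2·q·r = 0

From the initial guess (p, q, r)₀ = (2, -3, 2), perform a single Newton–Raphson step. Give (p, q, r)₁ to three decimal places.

(-0.198, -1.924, -1.401)

At (2, -3, 2): F = (-15.000, 9.000, 57.000).
Jacobian J = [[2·q, 2·p + 2·r, 2·q + 4·r], [1, 0, 2], [0, 10·q - 2·r, -2·q]].
At the point, J = [[-6.000, 8.000, 2.000], [1.000, 0.000, 2.000], [0.000, -34.000, 6.000]] (det J = -524.000).
Solving J·Δ = −F gives Δ = (-2.198, 1.076, -3.401).
Then the next iterate is (p, q, r)₁ = (-0.198, -1.924, -1.401).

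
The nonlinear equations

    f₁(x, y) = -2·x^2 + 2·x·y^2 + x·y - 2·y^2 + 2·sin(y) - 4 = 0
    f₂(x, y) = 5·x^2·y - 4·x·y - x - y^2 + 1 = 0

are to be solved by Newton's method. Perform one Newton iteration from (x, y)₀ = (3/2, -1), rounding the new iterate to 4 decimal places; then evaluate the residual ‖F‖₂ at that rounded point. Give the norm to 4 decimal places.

At (3/2, -1): F = (-10.682942, -6.7500).
Jacobian J = [[-4·x + 2·y^2 + y, 4·x·y + x - 4·y + 2·cos(y)], [10·x·y - 4·y - 1, 5·x^2 - 4·x - 2·y]].
At the point, J = [[-5.0000, 0.580605], [-12.0000, 7.2500]] (det J = -29.282745).
Solving J·Δ = −F gives Δ = (-2.5111, -3.2253).
Then the next iterate is (x, y)₁ = (-1.0111, -4.2253).
Re-evaluating at (-1.0111, -4.2253): F = (-71.814028, -54.528975), so ‖F‖₂ = 90.1702.

90.1702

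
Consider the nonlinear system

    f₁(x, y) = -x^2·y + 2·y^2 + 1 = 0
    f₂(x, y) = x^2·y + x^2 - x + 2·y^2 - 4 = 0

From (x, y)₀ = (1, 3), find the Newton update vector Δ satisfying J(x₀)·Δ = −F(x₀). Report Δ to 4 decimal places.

At (1, 3): F = (16.0000, 17.0000).
Jacobian J = [[-2·x·y, -x^2 + 4·y], [2·x·y + 2·x - 1, x^2 + 4·y]].
At the point, J = [[-6.0000, 11.0000], [7.0000, 13.0000]] (det J = -155.0000).
Solving J·Δ = −F gives Δ = (0.1355, -1.3806).

(0.1355, -1.3806)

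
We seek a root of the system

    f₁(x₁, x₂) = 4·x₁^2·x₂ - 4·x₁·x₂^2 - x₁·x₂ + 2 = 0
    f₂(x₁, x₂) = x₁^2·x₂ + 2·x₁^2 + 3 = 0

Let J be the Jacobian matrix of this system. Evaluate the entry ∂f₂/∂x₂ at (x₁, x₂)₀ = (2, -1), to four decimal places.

∂f₂/∂x₂ = x₁^2.
At (2, -1) this is 4.0000.

4.0000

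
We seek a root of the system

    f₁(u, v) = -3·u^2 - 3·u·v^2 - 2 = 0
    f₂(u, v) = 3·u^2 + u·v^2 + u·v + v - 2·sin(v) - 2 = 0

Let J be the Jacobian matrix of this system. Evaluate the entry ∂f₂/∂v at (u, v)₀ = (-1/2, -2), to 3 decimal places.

∂f₂/∂v = 2·u·v + u - 2·cos(v) + 1.
At (-1/2, -2) this is 3.332.

3.332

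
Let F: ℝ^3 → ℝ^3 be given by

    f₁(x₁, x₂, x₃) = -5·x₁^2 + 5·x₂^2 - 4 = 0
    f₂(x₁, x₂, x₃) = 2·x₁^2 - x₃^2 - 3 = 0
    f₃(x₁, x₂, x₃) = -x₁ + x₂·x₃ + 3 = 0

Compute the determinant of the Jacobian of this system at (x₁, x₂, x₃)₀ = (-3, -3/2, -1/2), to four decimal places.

300.0000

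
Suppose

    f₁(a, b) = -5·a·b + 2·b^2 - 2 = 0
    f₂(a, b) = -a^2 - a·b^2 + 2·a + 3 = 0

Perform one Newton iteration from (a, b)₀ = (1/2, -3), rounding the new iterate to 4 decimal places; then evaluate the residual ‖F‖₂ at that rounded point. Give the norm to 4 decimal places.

At (1/2, -3): F = (23.5000, -0.7500).
Jacobian J = [[-5·b, -5·a + 4·b], [-2·a - b^2 + 2, -2·a·b]].
At the point, J = [[15.0000, -14.5000], [-8.0000, 3.0000]] (det J = -71.0000).
Solving J·Δ = −F gives Δ = (0.8398, 2.4894).
Then the next iterate is (a, b)₁ = (1.3398, -0.5106).
Re-evaluating at (1.3398, -0.5106): F = (1.941934, 3.535234), so ‖F‖₂ = 4.0335.

4.0335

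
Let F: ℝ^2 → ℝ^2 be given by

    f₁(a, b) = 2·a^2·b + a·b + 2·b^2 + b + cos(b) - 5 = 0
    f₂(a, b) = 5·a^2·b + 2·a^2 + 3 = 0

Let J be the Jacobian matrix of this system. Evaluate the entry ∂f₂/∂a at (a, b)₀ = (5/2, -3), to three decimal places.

-65.000

∂f₂/∂a = 10·a·b + 4·a.
At (5/2, -3) this is -65.000.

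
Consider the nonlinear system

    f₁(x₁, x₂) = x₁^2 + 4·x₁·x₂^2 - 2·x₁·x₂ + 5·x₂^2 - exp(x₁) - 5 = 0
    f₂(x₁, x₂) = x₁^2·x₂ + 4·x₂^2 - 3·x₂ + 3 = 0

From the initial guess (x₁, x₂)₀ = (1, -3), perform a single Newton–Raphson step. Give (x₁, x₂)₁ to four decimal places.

(1.3070, -1.3401)

At (1, -3): F = (80.281718, 45.0000).
Jacobian J = [[2·x₁ + 4·x₂^2 - 2·x₂ - exp(x₁), 8·x₁·x₂ - 2·x₁ + 10·x₂], [2·x₁·x₂, x₁^2 + 8·x₂ - 3]].
At the point, J = [[41.281718, -56.0000], [-6.0000, -26.0000]] (det J = -1409.324672).
Solving J·Δ = −F gives Δ = (0.3070, 1.6599).
Then the next iterate is (x₁, x₂)₁ = (1.3070, -1.3401).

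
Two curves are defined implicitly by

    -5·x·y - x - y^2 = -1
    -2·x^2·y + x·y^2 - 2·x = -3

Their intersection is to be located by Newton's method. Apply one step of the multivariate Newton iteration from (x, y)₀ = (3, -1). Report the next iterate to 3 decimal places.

At (3, -1): F = (12.000, 18.000).
Jacobian J = [[-5·y - 1, -5·x - 2·y], [-4·x·y + y^2 - 2, -2·x^2 + 2·x·y]].
At the point, J = [[4.000, -13.000], [11.000, -24.000]] (det J = 47.000).
Solving J·Δ = −F gives Δ = (1.149, 1.277).
Then the next iterate is (x, y)₁ = (4.149, 0.277).

(4.149, 0.277)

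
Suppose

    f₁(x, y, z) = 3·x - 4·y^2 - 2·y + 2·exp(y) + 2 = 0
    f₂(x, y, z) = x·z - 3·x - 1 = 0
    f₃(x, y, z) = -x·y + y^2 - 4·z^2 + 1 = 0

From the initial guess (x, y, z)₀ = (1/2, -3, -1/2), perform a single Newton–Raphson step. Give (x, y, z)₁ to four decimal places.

At (1/2, -3, -1/2): F = (-26.400426, -2.7500, 10.5000).
Jacobian J = [[3, -8·y + 2·exp(y) - 2, 0], [z - 3, 0, x], [-y, -x + 2·y, -8·z]].
At the point, J = [[3.0000, 22.099574, 0.0000], [-3.5000, 0.0000, 0.5000], [3.0000, -6.5000, 4.0000]] (det J = 352.293399).
Solving J·Δ = −F gives Δ = (-0.7758, 1.2999, 0.0693).
Then the next iterate is (x, y, z)₁ = (-0.2758, -1.7001, -0.4307).

(-0.2758, -1.7001, -0.4307)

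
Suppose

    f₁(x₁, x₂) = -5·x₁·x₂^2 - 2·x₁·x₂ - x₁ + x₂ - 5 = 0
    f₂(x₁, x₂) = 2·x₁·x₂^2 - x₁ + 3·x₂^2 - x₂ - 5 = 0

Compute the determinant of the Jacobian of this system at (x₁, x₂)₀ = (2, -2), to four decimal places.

J = [[-5·x₂^2 - 2·x₂ - 1, -10·x₁·x₂ - 2·x₁ + 1], [2·x₂^2 - 1, 4·x₁·x₂ + 6·x₂ - 1]].
At the point, J = [[-17.0000, 37.0000], [7.0000, -29.0000]].
det J = 234.0000.

234.0000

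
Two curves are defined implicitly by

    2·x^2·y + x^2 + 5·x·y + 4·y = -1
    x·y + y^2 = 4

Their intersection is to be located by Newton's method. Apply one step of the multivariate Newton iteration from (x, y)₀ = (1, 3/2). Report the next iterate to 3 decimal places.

(-0.687, 2.195)

At (1, 3/2): F = (18.500, -0.250).
Jacobian J = [[4·x·y + 2·x + 5·y, 2·x^2 + 5·x + 4], [y, x + 2·y]].
At the point, J = [[15.500, 11.000], [1.500, 4.000]] (det J = 45.500).
Solving J·Δ = −F gives Δ = (-1.687, 0.695).
Then the next iterate is (x, y)₁ = (-0.687, 2.195).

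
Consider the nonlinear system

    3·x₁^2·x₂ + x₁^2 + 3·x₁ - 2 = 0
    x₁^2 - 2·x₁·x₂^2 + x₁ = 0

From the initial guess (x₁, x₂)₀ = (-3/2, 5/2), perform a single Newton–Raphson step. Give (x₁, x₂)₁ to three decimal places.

At (-3/2, 5/2): F = (12.625, 19.500).
Jacobian J = [[6·x₁·x₂ + 2·x₁ + 3, 3·x₁^2], [2·x₁ - 2·x₂^2 + 1, -4·x₁·x₂]].
At the point, J = [[-22.500, 6.750], [-14.500, 15.000]] (det J = -239.625).
Solving J·Δ = −F gives Δ = (0.241, -1.067).
Then the next iterate is (x₁, x₂)₁ = (-1.259, 1.433).

(-1.259, 1.433)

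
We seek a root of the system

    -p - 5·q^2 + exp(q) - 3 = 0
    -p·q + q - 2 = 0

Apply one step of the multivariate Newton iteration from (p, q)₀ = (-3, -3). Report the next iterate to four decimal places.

At (-3, -3): F = (-44.950213, -14.0000).
Jacobian J = [[-1, -10·q + exp(q)], [-q, -p + 1]].
At the point, J = [[-1.0000, 30.049787], [3.0000, 4.0000]] (det J = -94.149361).
Solving J·Δ = −F gives Δ = (2.5587, 1.5810).
Then the next iterate is (p, q)₁ = (-0.4413, -1.4190).

(-0.4413, -1.4190)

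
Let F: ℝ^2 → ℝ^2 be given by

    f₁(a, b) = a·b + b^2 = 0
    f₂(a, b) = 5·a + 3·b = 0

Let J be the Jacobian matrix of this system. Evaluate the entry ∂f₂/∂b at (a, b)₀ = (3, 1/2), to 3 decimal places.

3.000

∂f₂/∂b = 3.
At (3, 1/2) this is 3.000.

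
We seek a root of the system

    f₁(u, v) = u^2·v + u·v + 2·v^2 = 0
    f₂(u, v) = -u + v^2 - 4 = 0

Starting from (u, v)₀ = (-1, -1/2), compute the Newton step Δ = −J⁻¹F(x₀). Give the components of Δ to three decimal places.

At (-1, -1/2): F = (0.500, -2.750).
Jacobian J = [[2·u·v + v, u^2 + u + 4·v], [-1, 2·v]].
At the point, J = [[0.500, -2.000], [-1.000, -1.000]] (det J = -2.500).
Solving J·Δ = −F gives Δ = (-2.400, -0.350).

(-2.400, -0.350)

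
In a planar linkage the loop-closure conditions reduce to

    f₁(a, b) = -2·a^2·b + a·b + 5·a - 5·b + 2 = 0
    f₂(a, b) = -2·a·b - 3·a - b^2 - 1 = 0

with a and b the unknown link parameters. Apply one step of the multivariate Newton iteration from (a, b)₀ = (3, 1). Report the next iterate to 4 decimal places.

At (3, 1): F = (-3.0000, -17.0000).
Jacobian J = [[-4·a·b + b + 5, -2·a^2 + a - 5], [-2·b - 3, -2·a - 2·b]].
At the point, J = [[-6.0000, -20.0000], [-5.0000, -8.0000]] (det J = -52.0000).
Solving J·Δ = −F gives Δ = (-6.0769, 1.6731).
Then the next iterate is (a, b)₁ = (-3.0769, 2.6731).

(-3.0769, 2.6731)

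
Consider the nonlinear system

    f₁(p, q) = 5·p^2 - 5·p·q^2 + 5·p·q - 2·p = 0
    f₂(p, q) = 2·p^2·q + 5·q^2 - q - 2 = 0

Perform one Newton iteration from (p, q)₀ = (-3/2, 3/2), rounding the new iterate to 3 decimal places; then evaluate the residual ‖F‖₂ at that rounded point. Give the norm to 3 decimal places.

At (-3/2, 3/2): F = (19.875, 14.500).
Jacobian J = [[10·p - 5·q^2 + 5·q - 2, -10·p·q + 5·p], [4·p·q, 2·p^2 + 10·q - 1]].
At the point, J = [[-20.750, 15.000], [-9.000, 18.500]] (det J = -248.875).
Solving J·Δ = −F gives Δ = (0.603, -0.490).
Then the next iterate is (p, q)₁ = (-0.897, 1.010).
Re-evaluating at (-0.897, 1.010): F = (5.86234, 3.71581), so ‖F‖₂ = 6.941.

6.941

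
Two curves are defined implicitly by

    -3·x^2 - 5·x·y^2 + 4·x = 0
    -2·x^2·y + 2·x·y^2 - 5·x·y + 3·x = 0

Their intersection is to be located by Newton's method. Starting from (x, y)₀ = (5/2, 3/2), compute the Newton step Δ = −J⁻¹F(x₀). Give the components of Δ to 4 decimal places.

At (5/2, 3/2): F = (-36.8750, -18.7500).
Jacobian J = [[-6·x - 5·y^2 + 4, -10·x·y], [-4·x·y + 2·y^2 - 5·y + 3, -2·x^2 + 4·x·y - 5·x]].
At the point, J = [[-22.2500, -37.5000], [-15.0000, -10.0000]] (det J = -340.0000).
Solving J·Δ = −F gives Δ = (-0.9835, -0.3998).

(-0.9835, -0.3998)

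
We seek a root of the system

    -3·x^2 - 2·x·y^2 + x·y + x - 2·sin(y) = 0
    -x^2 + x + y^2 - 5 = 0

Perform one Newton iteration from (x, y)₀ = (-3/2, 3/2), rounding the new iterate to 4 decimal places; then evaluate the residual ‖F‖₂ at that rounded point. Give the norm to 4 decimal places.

18.9133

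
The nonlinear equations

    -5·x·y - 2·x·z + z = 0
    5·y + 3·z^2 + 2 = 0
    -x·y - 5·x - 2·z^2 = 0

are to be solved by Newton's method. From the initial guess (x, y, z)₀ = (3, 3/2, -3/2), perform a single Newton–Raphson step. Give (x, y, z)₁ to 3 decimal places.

(0.932, 0.672, -0.154)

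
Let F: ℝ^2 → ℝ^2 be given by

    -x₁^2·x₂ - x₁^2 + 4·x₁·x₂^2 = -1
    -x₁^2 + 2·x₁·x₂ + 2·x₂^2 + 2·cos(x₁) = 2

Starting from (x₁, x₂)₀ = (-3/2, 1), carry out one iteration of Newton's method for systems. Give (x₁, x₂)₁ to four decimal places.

(-0.7497, 0.8599)

At (-3/2, 1): F = (-9.5000, -5.108526).
Jacobian J = [[-2·x₁·x₂ - 2·x₁ + 4·x₂^2, -x₁^2 + 8·x₁·x₂], [-2·x₁ + 2·x₂ - 2·sin(x₁), 2·x₁ + 4·x₂]].
At the point, J = [[10.0000, -14.2500], [6.994990, 1.0000]] (det J = 109.678607).
Solving J·Δ = −F gives Δ = (0.7503, -0.1401).
Then the next iterate is (x₁, x₂)₁ = (-0.7497, 0.8599).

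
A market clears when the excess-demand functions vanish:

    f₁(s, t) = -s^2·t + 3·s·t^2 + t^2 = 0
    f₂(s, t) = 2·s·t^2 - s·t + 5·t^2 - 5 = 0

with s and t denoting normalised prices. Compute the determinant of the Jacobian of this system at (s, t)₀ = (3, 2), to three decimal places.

-186.000

J = [[-2·s·t + 3·t^2, -s^2 + 6·s·t + 2·t], [2·t^2 - t, 4·s·t - s + 10·t]].
At the point, J = [[0.000, 31.000], [6.000, 41.000]].
det J = -186.000.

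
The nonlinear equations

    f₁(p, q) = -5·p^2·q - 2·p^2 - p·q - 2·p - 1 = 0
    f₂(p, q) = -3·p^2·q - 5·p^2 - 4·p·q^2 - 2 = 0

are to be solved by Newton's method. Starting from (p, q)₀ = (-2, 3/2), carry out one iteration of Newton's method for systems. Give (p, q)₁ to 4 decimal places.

(-1.1667, 1.3194)

At (-2, 3/2): F = (-32.0000, -22.0000).
Jacobian J = [[-10·p·q - 4·p - q - 2, -5·p^2 - p], [-6·p·q - 10·p - 4·q^2, -3·p^2 - 8·p·q]].
At the point, J = [[34.5000, -18.0000], [29.0000, 12.0000]] (det J = 936.0000).
Solving J·Δ = −F gives Δ = (0.8333, -0.1806).
Then the next iterate is (p, q)₁ = (-1.1667, 1.3194).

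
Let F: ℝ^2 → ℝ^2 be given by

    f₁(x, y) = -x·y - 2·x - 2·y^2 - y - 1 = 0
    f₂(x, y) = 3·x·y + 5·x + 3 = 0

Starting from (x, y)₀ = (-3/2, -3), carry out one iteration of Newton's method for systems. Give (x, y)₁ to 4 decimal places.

(-0.7582, -1.6593)

At (-3/2, -3): F = (-17.5000, 9.0000).
Jacobian J = [[-y - 2, -x - 4·y - 1], [3·y + 5, 3·x]].
At the point, J = [[1.0000, 12.5000], [-4.0000, -4.5000]] (det J = 45.5000).
Solving J·Δ = −F gives Δ = (0.7418, 1.3407).
Then the next iterate is (x, y)₁ = (-0.7582, -1.6593).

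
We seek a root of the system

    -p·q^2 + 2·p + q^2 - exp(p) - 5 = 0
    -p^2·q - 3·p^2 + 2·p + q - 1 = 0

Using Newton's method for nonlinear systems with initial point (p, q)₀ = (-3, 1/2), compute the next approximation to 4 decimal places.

(-0.7993, 2.0770)

At (-3, 1/2): F = (-10.049787, -38.0000).
Jacobian J = [[-q^2 - exp(p) + 2, -2·p·q + 2·q], [-2·p·q - 6·p + 2, -p^2 + 1]].
At the point, J = [[1.700213, 4.0000], [23.0000, -8.0000]] (det J = -105.601703).
Solving J·Δ = −F gives Δ = (2.2007, 1.5770).
Then the next iterate is (p, q)₁ = (-0.7993, 2.0770).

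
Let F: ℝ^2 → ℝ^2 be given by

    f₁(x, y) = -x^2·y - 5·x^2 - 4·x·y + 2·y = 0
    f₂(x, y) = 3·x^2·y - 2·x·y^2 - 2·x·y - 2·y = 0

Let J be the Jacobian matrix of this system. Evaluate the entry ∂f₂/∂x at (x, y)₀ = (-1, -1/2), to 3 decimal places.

3.500

∂f₂/∂x = 6·x·y - 2·y^2 - 2·y.
At (-1, -1/2) this is 3.500.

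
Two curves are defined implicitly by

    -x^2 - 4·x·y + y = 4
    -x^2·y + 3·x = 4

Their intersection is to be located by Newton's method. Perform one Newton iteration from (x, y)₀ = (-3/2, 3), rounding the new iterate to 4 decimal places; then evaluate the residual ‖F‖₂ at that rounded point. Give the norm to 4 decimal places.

5.5431

At (-3/2, 3): F = (14.7500, -15.2500).
Jacobian J = [[-2·x - 4·y, -4·x + 1], [-2·x·y + 3, -x^2]].
At the point, J = [[-9.0000, 7.0000], [12.0000, -2.2500]] (det J = -63.7500).
Solving J·Δ = −F gives Δ = (1.1539, -0.6235).
Then the next iterate is (x, y)₁ = (-0.3461, 2.3765).
Re-evaluating at (-0.3461, 2.3765): F = (1.546741, -5.322970), so ‖F‖₂ = 5.5431.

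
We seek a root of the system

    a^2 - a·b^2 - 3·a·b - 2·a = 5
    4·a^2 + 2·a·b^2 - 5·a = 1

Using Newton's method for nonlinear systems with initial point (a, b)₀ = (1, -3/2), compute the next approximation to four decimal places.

(2.6667, 1.0000)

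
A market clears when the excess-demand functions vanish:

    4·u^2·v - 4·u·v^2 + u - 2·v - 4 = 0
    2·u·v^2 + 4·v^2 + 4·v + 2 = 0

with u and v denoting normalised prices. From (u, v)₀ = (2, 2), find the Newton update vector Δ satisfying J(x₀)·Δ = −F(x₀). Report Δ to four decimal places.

At (2, 2): F = (-6.0000, 42.0000).
Jacobian J = [[8·u·v - 4·v^2 + 1, 4·u^2 - 8·u·v - 2], [2·v^2, 4·u·v + 8·v + 4]].
At the point, J = [[17.0000, -18.0000], [8.0000, 36.0000]] (det J = 756.0000).
Solving J·Δ = −F gives Δ = (-0.7143, -1.0079).

(-0.7143, -1.0079)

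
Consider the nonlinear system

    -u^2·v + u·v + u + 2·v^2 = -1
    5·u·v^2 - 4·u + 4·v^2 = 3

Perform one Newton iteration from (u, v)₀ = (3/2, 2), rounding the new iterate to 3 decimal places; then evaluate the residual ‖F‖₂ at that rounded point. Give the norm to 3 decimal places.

4.101

At (3/2, 2): F = (9.000, 37.000).
Jacobian J = [[-2·u·v + v + 1, -u^2 + u + 4·v], [5·v^2 - 4, 10·u·v + 8·v]].
At the point, J = [[-3.000, 7.250], [16.000, 46.000]] (det J = -254.000).
Solving J·Δ = −F gives Δ = (0.574, -1.004).
Then the next iterate is (u, v)₁ = (2.074, 0.996).
Re-evaluating at (2.074, 0.996): F = (2.83947, 2.95927), so ‖F‖₂ = 4.101.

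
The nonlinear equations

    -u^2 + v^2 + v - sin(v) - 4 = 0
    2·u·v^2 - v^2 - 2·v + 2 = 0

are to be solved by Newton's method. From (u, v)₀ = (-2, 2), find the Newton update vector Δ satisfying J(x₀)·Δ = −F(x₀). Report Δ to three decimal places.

At (-2, 2): F = (-2.90930, -22.000).
Jacobian J = [[-2·u, 2·v - cos(v) + 1], [2·v^2, 4·u·v - 2·v - 2]].
At the point, J = [[4.000, 5.41615], [8.000, -22.000]] (det J = -131.32917).
Solving J·Δ = −F gives Δ = (1.395, -0.493).

(1.395, -0.493)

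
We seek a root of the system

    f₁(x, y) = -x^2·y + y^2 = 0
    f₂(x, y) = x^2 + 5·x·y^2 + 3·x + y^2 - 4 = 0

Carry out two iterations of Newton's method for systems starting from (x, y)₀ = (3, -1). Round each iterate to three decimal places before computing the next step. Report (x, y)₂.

At (3, -1): F = (10.000, 30.000).
Jacobian J = [[-2·x·y, -x^2 + 2·y], [2·x + 5·y^2 + 3, 10·x·y + 2·y]].
At the point, J = [[6.000, -11.000], [14.000, -32.000]] (det J = -38.000).
Solving J·Δ = −F gives Δ = (0.263, 1.053).
Then the next iterate is (x, y)₁ = (3.263, 0.053).
Round to (3.263, 0.053) and repeat: F = (-0.56149, 16.48481), J = [[-0.34588, -10.54117], [9.54004, 1.83539]].
Δ = (-1.729, 0.003), so (x, y)₂ = (1.534, 0.056).

(1.534, 0.056)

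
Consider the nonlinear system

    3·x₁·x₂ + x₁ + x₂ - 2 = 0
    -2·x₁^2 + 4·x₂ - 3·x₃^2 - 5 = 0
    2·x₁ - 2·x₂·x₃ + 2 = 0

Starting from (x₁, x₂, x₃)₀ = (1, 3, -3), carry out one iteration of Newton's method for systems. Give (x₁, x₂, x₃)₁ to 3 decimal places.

At (1, 3, -3): F = (11.000, -22.000, 22.000).
Jacobian J = [[3·x₂ + 1, 3·x₁ + 1, 0], [-4·x₁, 4, -6·x₃], [2, -2·x₃, -2·x₂]].
At the point, J = [[10.000, 4.000, 0.000], [-4.000, 4.000, 18.000], [2.000, 6.000, -6.000]] (det J = -1272.000).
Solving J·Δ = −F gives Δ = (-0.311, -1.972, 1.591).
Then the next iterate is (x₁, x₂, x₃)₁ = (0.689, 1.028, -1.409).

(0.689, 1.028, -1.409)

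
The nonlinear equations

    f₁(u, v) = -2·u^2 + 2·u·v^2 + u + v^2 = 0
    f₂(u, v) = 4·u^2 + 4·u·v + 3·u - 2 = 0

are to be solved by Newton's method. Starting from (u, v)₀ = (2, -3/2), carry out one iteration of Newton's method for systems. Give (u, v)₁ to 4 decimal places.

(1.0743, -0.9957)

At (2, -3/2): F = (5.2500, 8.0000).
Jacobian J = [[-4·u + 2·v^2 + 1, 4·u·v + 2·v], [8·u + 4·v + 3, 4·u]].
At the point, J = [[-2.5000, -15.0000], [13.0000, 8.0000]] (det J = 175.0000).
Solving J·Δ = −F gives Δ = (-0.9257, 0.5043).
Then the next iterate is (u, v)₁ = (1.0743, -0.9957).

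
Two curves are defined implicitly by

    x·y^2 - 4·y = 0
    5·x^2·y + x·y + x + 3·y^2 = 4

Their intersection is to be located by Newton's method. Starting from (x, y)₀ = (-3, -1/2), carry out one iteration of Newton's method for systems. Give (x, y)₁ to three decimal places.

At (-3, -1/2): F = (1.250, -27.250).
Jacobian J = [[y^2, 2·x·y - 4], [10·x·y + y + 1, 5·x^2 + x + 6·y]].
At the point, J = [[0.250, -1.000], [15.500, 39.000]] (det J = 25.250).
Solving J·Δ = −F gives Δ = (-0.851, 1.037).
Then the next iterate is (x, y)₁ = (-3.851, 0.537).

(-3.851, 0.537)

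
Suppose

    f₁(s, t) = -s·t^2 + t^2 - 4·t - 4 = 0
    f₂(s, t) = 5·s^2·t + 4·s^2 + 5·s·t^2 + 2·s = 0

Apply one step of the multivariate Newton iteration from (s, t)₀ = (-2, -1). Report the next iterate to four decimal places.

(-1.1429, -0.7857)

At (-2, -1): F = (3.0000, -18.0000).
Jacobian J = [[-t^2, -2·s·t + 2·t - 4], [10·s·t + 8·s + 5·t^2 + 2, 5·s^2 + 10·s·t]].
At the point, J = [[-1.0000, -10.0000], [11.0000, 40.0000]] (det J = 70.0000).
Solving J·Δ = −F gives Δ = (0.8571, 0.2143).
Then the next iterate is (s, t)₁ = (-1.1429, -0.7857).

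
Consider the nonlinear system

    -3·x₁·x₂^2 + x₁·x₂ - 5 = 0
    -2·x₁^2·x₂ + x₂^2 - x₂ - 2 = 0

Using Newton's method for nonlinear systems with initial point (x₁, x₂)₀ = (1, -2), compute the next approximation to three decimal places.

At (1, -2): F = (-19.000, 8.000).
Jacobian J = [[-3·x₂^2 + x₂, -6·x₁·x₂ + x₁], [-4·x₁·x₂, -2·x₁^2 + 2·x₂ - 1]].
At the point, J = [[-14.000, 13.000], [8.000, -7.000]] (det J = -6.000).
Solving J·Δ = −F gives Δ = (4.833, 6.667).
Then the next iterate is (x₁, x₂)₁ = (5.833, 4.667).

(5.833, 4.667)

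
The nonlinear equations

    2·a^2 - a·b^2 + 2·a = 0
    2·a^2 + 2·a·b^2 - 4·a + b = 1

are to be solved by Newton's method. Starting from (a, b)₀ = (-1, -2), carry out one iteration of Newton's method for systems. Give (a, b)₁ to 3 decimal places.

(-0.704, -1.444)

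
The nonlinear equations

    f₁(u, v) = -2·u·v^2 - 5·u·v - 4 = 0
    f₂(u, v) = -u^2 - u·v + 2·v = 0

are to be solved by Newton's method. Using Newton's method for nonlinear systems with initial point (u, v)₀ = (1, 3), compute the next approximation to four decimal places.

(0.9746, 0.8729)

At (1, 3): F = (-37.0000, 2.0000).
Jacobian J = [[-2·v^2 - 5·v, -4·u·v - 5·u], [-2·u - v, -u + 2]].
At the point, J = [[-33.0000, -17.0000], [-5.0000, 1.0000]] (det J = -118.0000).
Solving J·Δ = −F gives Δ = (-0.0254, -2.1271).
Then the next iterate is (u, v)₁ = (0.9746, 0.8729).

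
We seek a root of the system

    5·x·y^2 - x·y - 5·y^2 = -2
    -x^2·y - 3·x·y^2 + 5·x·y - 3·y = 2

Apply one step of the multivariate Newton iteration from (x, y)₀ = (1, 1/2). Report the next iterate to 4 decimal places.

(-6.0000, -3.2500)

At (1, 1/2): F = (1.5000, -2.2500).
Jacobian J = [[5·y^2 - y, 10·x·y - x - 10·y], [-2·x·y - 3·y^2 + 5·y, -x^2 - 6·x·y + 5·x - 3]].
At the point, J = [[0.7500, -1.0000], [0.7500, -2.0000]] (det J = -0.7500).
Solving J·Δ = −F gives Δ = (-7.0000, -3.7500).
Then the next iterate is (x, y)₁ = (-6.0000, -3.2500).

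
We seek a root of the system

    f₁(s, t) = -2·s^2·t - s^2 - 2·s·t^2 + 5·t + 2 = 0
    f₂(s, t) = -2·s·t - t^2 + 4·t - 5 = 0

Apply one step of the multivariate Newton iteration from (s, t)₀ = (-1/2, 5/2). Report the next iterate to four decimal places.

(-0.2500, 0.6447)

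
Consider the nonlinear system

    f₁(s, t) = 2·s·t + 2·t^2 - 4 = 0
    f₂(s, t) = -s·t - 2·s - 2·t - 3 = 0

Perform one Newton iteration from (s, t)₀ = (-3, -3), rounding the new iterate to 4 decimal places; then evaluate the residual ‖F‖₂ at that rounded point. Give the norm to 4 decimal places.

7.1113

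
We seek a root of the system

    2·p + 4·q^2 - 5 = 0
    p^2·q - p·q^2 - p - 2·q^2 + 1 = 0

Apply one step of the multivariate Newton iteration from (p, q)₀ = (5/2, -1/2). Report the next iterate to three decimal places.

At (5/2, -1/2): F = (1.000, -5.750).
Jacobian J = [[2, 8·q], [2·p·q - q^2 - 1, p^2 - 2·p·q - 4·q]].
At the point, J = [[2.000, -4.000], [-3.750, 10.750]] (det J = 6.500).
Solving J·Δ = −F gives Δ = (1.885, 1.192).
Then the next iterate is (p, q)₁ = (4.385, 0.692).

(4.385, 0.692)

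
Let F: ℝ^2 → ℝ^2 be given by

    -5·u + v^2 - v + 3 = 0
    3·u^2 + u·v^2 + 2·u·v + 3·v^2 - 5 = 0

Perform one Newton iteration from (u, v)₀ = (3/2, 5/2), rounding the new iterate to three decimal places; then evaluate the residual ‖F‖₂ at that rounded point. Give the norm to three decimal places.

9.156

At (3/2, 5/2): F = (-0.750, 37.375).
Jacobian J = [[-5, 2·v - 1], [6·u + v^2 + 2·v, 2·u·v + 2·u + 6·v]].
At the point, J = [[-5.000, 4.000], [20.250, 25.500]] (det J = -208.500).
Solving J·Δ = −F gives Δ = (-0.809, -0.823).
Then the next iterate is (u, v)₁ = (0.691, 1.677).
Re-evaluating at (0.691, 1.677): F = (0.68033, 9.13036), so ‖F‖₂ = 9.156.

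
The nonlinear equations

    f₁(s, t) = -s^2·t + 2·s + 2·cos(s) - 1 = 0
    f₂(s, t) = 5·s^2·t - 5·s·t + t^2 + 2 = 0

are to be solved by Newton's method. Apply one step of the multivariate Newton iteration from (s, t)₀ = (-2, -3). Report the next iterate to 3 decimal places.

At (-2, -3): F = (6.16771, -79.000).
Jacobian J = [[-2·s·t - 2·sin(s) + 2, -s^2], [10·s·t - 5·t, 5·s^2 - 5·s + 2·t]].
At the point, J = [[-8.18141, -4.000], [75.000, 24.000]] (det J = 103.64628).
Solving J·Δ = −F gives Δ = (1.621, -1.773).
Then the next iterate is (s, t)₁ = (-0.379, -4.773).

(-0.379, -4.773)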